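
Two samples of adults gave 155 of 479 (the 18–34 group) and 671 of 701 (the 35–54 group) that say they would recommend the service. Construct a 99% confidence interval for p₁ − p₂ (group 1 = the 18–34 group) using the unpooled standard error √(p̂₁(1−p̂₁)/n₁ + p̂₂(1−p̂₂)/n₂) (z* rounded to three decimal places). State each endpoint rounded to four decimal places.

p̂₁ = 0.32359, p̂₂ = 0.95720, so the observed difference is -0.63361.
SE = √(0.000456952 + 0.000058437) = √0.000515389 = 0.022702.
The 99% critical value is z* = 2.576. Margin of error = 0.05848.
CI: -0.63361 ± 0.05848 = (-0.6921, -0.5751).

(-0.6921, -0.5751)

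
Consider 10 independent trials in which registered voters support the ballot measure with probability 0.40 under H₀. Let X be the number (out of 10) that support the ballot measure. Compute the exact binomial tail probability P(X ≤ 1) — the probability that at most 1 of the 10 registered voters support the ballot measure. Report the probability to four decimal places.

X ~ Binomial(n=10, p=0.40).
P(X ≤ 1) = C(10,0)·0.40^0·0.60^10 + C(10,1)·0.40^1·0.60^9.
= 0.006047 + 0.040311 = 0.0464.

P = 0.0464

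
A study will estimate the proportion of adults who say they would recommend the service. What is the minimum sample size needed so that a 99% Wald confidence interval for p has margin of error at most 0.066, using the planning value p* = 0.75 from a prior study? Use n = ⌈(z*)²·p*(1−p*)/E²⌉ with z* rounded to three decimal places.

n = 286

z* = 2.576 at the 99% level.
p*(1−p*) = 0.1875.
Required n before rounding: 6.635776 × 0.1875 / 0.066² = 285.631.
Rounding up, n = 286.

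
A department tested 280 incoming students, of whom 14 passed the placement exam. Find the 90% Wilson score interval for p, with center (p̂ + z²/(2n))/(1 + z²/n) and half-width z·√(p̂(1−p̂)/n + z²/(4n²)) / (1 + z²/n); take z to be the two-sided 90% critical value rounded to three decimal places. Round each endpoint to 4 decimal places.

(0.0326, 0.0761)

p̂ = 14/280 = 0.05000; z = 1.645, so z² = 2.706025.
Denominator 1 + z²/n = 1 + 2.706025/280 = 1.009664.
Adjusted center: (0.05000 + z²/(2n))/1.009664 = 0.05431.
Radicand: p̂(1−p̂)/n + z²/(4n²) = 0.000169643 + 0.000008629 = 0.000178272.
Half-width = z·√(radicand)/denom = 1.645·0.013352/1.009664 = 0.02175.
Interval: 0.05431 ± 0.02175 → (0.0326, 0.0761).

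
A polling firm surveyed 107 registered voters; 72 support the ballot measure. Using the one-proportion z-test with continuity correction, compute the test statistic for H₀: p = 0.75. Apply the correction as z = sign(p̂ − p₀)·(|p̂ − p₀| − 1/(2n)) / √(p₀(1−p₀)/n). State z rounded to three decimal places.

The sample proportion is 72/107 = 0.67290. p̂ − p₀ = -0.077103.
Continuity correction 1/(2n) = 1/214 = 0.004673.
Corrected numerator: |-0.077103| − 0.004673 = 0.072430.
Null standard error: √(0.75·0.25/107) = √0.001752336 = 0.041861.
z = (−)0.072430/0.041861 = -1.730.

z = -1.730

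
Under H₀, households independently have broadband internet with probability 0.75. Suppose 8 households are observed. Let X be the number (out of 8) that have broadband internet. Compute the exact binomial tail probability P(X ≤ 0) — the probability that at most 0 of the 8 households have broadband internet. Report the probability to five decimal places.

P = 0.00002

X ~ Binomial(n=8, p=0.75).
P(X ≤ 0) = C(8,0)·0.75^0·0.25^8.
= 0.000015 = 0.00002.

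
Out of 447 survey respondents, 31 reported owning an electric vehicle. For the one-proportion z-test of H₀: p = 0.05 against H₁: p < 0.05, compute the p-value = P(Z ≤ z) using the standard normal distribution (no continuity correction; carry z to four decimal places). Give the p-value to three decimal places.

p-value = 0.970

With x = 31 successes in n = 447, p̂ = 0.06935.
Null standard error: √(0.05·0.95/447) = √0.000106264 = 0.010308.
Test statistic (full precision, shown to 4 dp): z = (31/447 − 0.05)/SE₀ ≈ 1.8772.
p-value = P(Z ≤ z) with z = 1.8772 → 0.970.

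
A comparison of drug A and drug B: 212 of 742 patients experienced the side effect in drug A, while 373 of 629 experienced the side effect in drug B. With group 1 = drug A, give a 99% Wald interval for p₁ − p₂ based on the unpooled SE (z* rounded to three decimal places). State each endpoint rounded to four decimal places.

p̂₁ = 212/742 = 0.28571, p̂₂ = 373/629 = 0.59300; p̂₁ − p̂₂ = -0.30729.
SE = √(0.000275043 + 0.000383704) = √0.000658747 = 0.025666.
z* = 2.576 at the 99% level. Margin = 2.576·0.025666 = 0.06612.
So the interval runs from -0.3734 to -0.2412.

(-0.3734, -0.2412)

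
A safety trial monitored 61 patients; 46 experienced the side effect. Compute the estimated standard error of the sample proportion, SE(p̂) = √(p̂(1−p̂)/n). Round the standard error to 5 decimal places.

The sample proportion is 46/61 = 0.75410.
p̂(1−p̂) = 0.75410·0.24590 = 0.185433.
SE = √(0.185433/61) = 0.05514.

SE = 0.05514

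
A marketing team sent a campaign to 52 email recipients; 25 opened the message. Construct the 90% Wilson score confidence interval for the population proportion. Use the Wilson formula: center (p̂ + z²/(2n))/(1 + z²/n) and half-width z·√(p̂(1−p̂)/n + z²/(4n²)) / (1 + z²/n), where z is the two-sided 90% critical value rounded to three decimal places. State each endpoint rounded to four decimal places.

(0.3706, 0.5928)

p̂ = 25/52 = 0.48077; z = 1.645, so z² = 2.706025.
1 + z²/n = 1.052039.
Adjusted center: (0.48077 + z²/(2n))/1.052039 = 0.48172.
Radicand: p̂(1−p̂)/n + z²/(4n²) = 0.004800580 + 0.000250187 = 0.005050767.
Half-width = 1.645·√0.005050767/1.052039 = 0.11113.
Interval: 0.48172 ± 0.11113 → (0.3706, 0.5928).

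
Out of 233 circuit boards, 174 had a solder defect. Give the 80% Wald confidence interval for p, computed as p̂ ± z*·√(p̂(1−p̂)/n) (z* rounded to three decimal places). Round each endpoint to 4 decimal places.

(0.7103, 0.7833)

The sample proportion is 174/233 = 0.74678.
SE(p̂) = √(0.74678·0.25322/233) = 0.028488.
The 80% critical value is z* = 1.282.
Margin of error: 1.282 × 0.028488 = 0.03652.
Interval: 0.74678 ± 0.03652 → (0.7103, 0.7833).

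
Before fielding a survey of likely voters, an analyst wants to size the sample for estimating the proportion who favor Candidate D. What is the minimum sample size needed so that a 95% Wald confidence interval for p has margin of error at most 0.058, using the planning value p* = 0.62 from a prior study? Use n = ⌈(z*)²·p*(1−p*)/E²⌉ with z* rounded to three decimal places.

The 95% critical value is z* = 1.960.
p*(1−p*) = 0.2356.
Required n before rounding: 3.841600 × 0.2356 / 0.058² = 269.049.
⌈269.049⌉ = 270.

n = 270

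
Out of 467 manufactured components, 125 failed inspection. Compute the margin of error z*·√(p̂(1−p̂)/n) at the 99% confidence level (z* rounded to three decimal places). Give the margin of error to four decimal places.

The sample proportion is 125/467 = 0.26767.
Standard error of p̂: √(0.196021/467) = √0.000419745 = 0.020488.
The 99% critical value is z* = 2.576.
Margin of error = z*·SE = 2.576 × 0.020488 = 0.0528.

ME = 0.0528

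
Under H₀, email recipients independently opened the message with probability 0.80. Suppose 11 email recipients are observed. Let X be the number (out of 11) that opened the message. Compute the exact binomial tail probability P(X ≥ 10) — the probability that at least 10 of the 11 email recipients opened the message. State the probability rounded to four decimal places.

P = 0.3221

X is binomial with n = 11 and p = 0.80.
P(X ≥ 10) = C(11,10)·0.80^10·0.20^1 + C(11,11)·0.80^11·0.20^0.
= 0.236223 + 0.085899 = 0.3221.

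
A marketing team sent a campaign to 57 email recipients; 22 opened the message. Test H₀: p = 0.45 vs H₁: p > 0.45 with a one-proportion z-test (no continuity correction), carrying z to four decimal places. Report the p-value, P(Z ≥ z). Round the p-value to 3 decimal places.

The sample proportion is 22/57 = 0.38596.
Under H₀, SE = √(p₀(1−p₀)/n) = √(0.45·0.55/57) = √0.004342105 = 0.065895.
Test statistic (full precision, shown to 4 dp): z = (22/57 − 0.45)/SE₀ ≈ -0.9718.
p-value = P(Z ≥ z) with z = -0.9718 → 0.834.

p-value = 0.834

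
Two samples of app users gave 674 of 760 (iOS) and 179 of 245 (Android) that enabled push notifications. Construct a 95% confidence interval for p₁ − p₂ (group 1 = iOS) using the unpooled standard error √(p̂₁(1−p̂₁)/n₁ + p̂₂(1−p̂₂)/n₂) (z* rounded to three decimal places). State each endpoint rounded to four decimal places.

p̂₁ = 674/760 = 0.88684, p̂₂ = 179/245 = 0.73061; p̂₁ − p̂₂ = 0.15623.
SE = √(0.000132044 + 0.000803339) = √0.000935383 = 0.030584.
z* = 1.960 at the 95% level. Margin = 1.960·0.030584 = 0.05994.
CI: 0.15623 ± 0.05994 = (0.0963, 0.2162).

(0.0963, 0.2162)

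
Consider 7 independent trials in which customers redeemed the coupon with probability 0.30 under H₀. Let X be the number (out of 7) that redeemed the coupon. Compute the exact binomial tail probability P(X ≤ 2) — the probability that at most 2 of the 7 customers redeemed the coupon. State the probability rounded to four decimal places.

X is binomial with n = 7 and p = 0.30.
P(X ≤ 2) = C(7,0)·0.30^0·0.70^7 + C(7,1)·0.30^1·0.70^6 + C(7,2)·0.30^2·0.70^5.
= 0.082354 + 0.247063 + 0.317652 = 0.6471.

P = 0.6471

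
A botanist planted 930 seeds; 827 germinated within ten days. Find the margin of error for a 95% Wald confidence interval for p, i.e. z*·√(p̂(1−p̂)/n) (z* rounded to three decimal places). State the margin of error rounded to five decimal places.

ME = 0.02017

Sample proportion p̂ = 827/930 = 0.88925.
SE = √(p̂(1−p̂)/n) = √(0.098487/930) = 0.010291.
The 95% critical value is z* = 1.960.
Margin of error = z*·SE = 1.960 × 0.010291 = 0.02017.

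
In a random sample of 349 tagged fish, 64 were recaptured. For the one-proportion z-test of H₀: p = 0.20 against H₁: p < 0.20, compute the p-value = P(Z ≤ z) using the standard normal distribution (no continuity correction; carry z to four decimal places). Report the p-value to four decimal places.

The sample proportion is 64/349 = 0.18338.
Under H₀, SE = √(p₀(1−p₀)/n) = √(0.20·0.80/349) = √0.000458453 = 0.021412.
Test statistic (full precision, shown to 4 dp): z = (64/349 − 0.20)/SE₀ ≈ -0.7762.
From the standard normal, P(Z ≤ z) = 0.2188.

p-value = 0.2188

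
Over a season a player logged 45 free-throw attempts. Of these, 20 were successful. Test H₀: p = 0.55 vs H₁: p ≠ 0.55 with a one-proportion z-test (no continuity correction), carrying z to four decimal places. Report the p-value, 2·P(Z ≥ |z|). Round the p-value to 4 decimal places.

Sample proportion p̂ = 20/45 = 0.44444.
Under H₀, SE = √(p₀(1−p₀)/n) = √(0.55·0.45/45) = √0.005500000 = 0.074162.
Test statistic (full precision, shown to 4 dp): z = (20/45 − 0.55)/SE₀ ≈ -1.4233.
p-value = 2·P(Z ≥ |z|) with z = -1.4233 → 0.1546.

p-value = 0.1546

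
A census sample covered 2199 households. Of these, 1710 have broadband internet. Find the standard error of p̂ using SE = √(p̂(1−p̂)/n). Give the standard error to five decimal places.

SE = 0.00887

With x = 1710 successes in n = 2199, p̂ = 0.77763.
p̂(1−p̂) = 0.172922.
SE = √(0.172922/2199) = √0.000078637 = 0.00887.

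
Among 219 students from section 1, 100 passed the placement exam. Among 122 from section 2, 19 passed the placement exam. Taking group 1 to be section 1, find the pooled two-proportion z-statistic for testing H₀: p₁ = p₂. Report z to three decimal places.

z = 5.588

p̂₁ = 100/219 = 0.45662, p̂₂ = 19/122 = 0.15574.
Pooling: p̂ = 119/341 = 0.34897.
SE = √[p̂(1−p̂)(1/n₁+1/n₂)] = √[0.34897·0.65103·(1/219+1/122)] ≈ 0.053848.
z = (p̂₁ − p̂₂)/SE = (0.45662 − 0.15574)/0.053848 = 0.30088/0.053848 = 5.588.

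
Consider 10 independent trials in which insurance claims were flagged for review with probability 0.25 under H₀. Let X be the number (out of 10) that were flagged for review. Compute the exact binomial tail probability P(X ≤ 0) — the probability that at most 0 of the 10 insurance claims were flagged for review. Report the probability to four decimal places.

P = 0.0563

X ~ Binomial(n=10, p=0.25).
P(X ≤ 0) = C(10,0)·0.25^0·0.75^10.
= 0.056314 = 0.0563.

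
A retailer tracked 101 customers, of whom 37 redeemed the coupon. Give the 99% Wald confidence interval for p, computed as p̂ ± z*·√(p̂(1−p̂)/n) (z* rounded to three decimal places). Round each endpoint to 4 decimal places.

(0.2428, 0.4898)

With x = 37 successes in n = 101, p̂ = 0.36634.
SE = √(p̂(1−p̂)/n) = √(0.232134/101) = 0.047941.
The 99% critical value is z* = 2.576.
Margin of error: 2.576 × 0.047941 = 0.12350.
So the interval runs from 0.2428 to 0.4898.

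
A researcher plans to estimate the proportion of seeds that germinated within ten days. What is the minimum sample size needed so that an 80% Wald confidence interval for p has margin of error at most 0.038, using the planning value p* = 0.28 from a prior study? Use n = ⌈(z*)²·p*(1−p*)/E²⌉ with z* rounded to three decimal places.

n = 230

The 80% critical value is z* = 1.282.
p*(1−p*) = 0.28·0.72 = 0.2016.
Required n before rounding: 1.643524 × 0.2016 / 0.038² = 229.456.
⌈229.456⌉ = 230.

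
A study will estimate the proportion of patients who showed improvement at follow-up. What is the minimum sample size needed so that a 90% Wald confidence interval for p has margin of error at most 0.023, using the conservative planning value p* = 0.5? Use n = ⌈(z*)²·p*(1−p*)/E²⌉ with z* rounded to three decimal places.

n = 1279

The 90% critical value is z* = 1.645.
p*(1−p*) = 0.50·0.50 = 0.2500.
Required n before rounding: 2.706025 × 0.2500 / 0.023² = 1278.840.
⌈1278.840⌉ = 1279.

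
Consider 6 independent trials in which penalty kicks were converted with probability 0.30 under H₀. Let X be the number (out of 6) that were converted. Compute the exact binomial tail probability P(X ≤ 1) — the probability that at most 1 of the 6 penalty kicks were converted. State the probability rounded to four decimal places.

X ~ Binomial(n=6, p=0.30).
P(X ≤ 1) = C(6,0)·0.30^0·0.70^6 + C(6,1)·0.30^1·0.70^5.
= 0.117649 + 0.302526 = 0.4202.

P = 0.4202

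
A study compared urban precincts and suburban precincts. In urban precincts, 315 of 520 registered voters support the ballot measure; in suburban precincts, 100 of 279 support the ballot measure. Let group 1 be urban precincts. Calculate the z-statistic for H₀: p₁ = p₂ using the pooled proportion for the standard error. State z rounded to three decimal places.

z = 6.671

p̂₁ = 315/520 = 0.60577, p̂₂ = 100/279 = 0.35842.
Pooling: p̂ = 415/799 = 0.51940.
SE = √[p̂(1−p̂)(1/n₁+1/n₂)] = √[0.51940·0.48060·(1/520+1/279)] ≈ 0.037078.
z = (p̂₁ − p̂₂)/SE = (0.60577 − 0.35842)/0.037078 = 0.24735/0.037078 = 6.671.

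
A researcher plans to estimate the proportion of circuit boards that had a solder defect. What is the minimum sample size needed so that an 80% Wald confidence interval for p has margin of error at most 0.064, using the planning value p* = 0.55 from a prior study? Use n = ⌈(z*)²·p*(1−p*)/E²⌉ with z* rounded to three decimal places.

The 80% critical value is z* = 1.282.
p*(1−p*) = 0.55·0.45 = 0.2475.
(z*)²·p*(1−p*)/E² = 1.643524·0.2475/0.004096 = 99.310.
⌈99.310⌉ = 100.

n = 100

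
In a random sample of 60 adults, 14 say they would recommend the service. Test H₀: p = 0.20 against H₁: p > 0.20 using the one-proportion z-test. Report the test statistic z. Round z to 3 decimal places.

z = 0.645

p̂ = 14/60 = 0.23333.
Null standard error: √(0.20·0.80/60) = √0.002666667 = 0.051640.
z = (0.23333 − 0.20)/0.051640 = 0.03333/0.051640 = 0.645.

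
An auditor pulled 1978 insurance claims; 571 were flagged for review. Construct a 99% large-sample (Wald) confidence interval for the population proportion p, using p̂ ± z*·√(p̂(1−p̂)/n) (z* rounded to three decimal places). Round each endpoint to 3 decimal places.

With x = 571 successes in n = 1978, p̂ = 0.28868.
SE = √(p̂(1−p̂)/n) = √(0.205342/1978) = 0.010189.
The 99% critical value is z* = 2.576.
Margin = 2.576·0.010189 = 0.02625.
CI: 0.28868 ± 0.02625 = (0.262, 0.315).

(0.262, 0.315)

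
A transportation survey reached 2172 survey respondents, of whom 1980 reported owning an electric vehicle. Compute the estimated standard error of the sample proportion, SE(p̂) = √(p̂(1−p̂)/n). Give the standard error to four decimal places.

SE = 0.0061

With x = 1980 successes in n = 2172, p̂ = 0.91160.
p̂(1−p̂) = 0.91160·0.08840 = 0.080585.
SE = √(0.080585/2172) = √0.000037102 = 0.0061.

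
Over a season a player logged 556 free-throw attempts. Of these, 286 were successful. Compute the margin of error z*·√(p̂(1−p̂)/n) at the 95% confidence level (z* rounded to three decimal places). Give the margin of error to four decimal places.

With x = 286 successes in n = 556, p̂ = 0.51439.
SE = √(p̂(1−p̂)/n) = √(0.249793/556) = 0.021196.
The 95% critical value is z* = 1.960.
ME = 1.960·0.021196 = 0.0415.

ME = 0.0415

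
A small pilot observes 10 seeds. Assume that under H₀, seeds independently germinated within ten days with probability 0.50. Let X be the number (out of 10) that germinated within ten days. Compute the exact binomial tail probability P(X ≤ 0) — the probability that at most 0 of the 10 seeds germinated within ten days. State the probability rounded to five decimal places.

X is binomial with n = 10 and p = 0.50.
P(X ≤ 0) = C(10,0)·0.50^0·0.50^10.
= 0.000977 = 0.00098.

P = 0.00098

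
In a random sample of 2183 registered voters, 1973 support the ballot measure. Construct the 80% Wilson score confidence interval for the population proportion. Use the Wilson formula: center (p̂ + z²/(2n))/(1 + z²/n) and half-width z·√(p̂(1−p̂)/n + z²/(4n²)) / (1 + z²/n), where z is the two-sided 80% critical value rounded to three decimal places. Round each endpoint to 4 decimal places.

p̂ = 1973/2183 = 0.90380; z = 1.282, so z² = 1.643524.
Denominator 1 + z²/n = 1 + 1.643524/2183 = 1.000753.
Center = (0.90380 + 0.000376)/1.000753 = 0.90350.
Radicand: p̂(1−p̂)/n + z²/(4n²) = 0.000039828 + 0.000000086 = 0.000039914.
Half-width = z·√(radicand)/denom = 1.282·0.006318/1.000753 = 0.00809.
CI: 0.90350 ± 0.00809 = (0.8954, 0.9116).

(0.8954, 0.9116)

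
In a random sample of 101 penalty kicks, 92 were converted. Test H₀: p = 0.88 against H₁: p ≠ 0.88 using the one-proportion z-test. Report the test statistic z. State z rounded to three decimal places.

The sample proportion is 92/101 = 0.91089.
SE₀ = √(0.88·0.12/101) = 0.032335.
Test statistic: z = 0.03089/0.032335 = 0.955.

z = 0.955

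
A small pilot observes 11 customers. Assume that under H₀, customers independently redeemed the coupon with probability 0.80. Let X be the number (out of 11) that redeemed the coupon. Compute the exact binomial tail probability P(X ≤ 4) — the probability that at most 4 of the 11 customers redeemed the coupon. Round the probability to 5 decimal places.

X is binomial with n = 11 and p = 0.80.
P(X ≤ 4) = Σ_{j=0}^{4} C(11,j)·0.80^j·0.20^{11−j}.
= 0.000000 + 0.000001 + 0.000018 + 0.000216 + 0.001730 = 0.00197.

P = 0.00197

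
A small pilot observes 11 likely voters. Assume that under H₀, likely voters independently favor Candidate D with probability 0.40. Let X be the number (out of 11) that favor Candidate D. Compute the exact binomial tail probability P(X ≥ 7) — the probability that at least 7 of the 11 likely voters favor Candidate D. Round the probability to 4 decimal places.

X ~ Binomial(n=11, p=0.40).
P(X ≥ 7) = Σ_{j=7}^{11} C(11,j)·0.40^j·0.60^{11−j}.
= 0.070071 + 0.023357 + 0.005190 + 0.000692 + 0.000042 = 0.0994.

P = 0.0994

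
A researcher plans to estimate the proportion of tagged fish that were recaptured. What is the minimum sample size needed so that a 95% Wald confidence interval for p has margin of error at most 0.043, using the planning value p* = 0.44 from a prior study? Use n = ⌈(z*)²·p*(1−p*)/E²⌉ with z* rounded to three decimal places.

z* = 1.960 at the 95% level.
p*(1−p*) = 0.44·0.56 = 0.2464.
Required n before rounding: 3.841600 × 0.2464 / 0.043² = 511.936.
⌈511.936⌉ = 512.

n = 512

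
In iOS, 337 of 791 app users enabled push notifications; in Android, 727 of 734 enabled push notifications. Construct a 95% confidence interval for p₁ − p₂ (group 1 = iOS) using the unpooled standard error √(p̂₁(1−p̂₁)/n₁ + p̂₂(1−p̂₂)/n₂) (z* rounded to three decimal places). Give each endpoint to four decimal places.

p̂₁ = 337/791 = 0.42604, p̂₂ = 727/734 = 0.99046; p̂₁ − p̂₂ = -0.56442.
SE = √(0.000309141 + 0.000012869) = √0.000322010 = 0.017945.
For 95% confidence, z* = 1.960. Margin of error = 0.03517.
Interval: -0.56442 ± 0.03517 → (-0.5996, -0.5292).

(-0.5996, -0.5292)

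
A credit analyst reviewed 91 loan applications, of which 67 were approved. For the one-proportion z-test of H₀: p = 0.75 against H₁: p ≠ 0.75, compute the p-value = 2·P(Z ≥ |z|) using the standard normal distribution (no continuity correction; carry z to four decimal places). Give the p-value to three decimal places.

With x = 67 successes in n = 91, p̂ = 0.73626.
Under H₀, SE = √(p₀(1−p₀)/n) = √(0.75·0.25/91) = √0.002060440 = 0.045392.
z = (p̂ − p₀)/SE = (67/91 − 0.75)/0.045392 ≈ -0.3026.
From the standard normal, 2·P(Z ≥ |z|) = 0.762.

p-value = 0.762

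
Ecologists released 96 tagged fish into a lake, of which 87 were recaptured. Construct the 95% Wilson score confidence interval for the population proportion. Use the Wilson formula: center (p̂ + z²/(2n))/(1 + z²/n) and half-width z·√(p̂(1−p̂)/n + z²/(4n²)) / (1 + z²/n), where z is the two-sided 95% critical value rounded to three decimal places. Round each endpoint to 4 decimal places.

Here p̂ = 87/96 = 0.90625 and z = 1.960 (z² = 3.841600).
Denominator 1 + z²/n = 1 + 3.841600/96 = 1.040017.
Center = (0.90625 + 0.020008)/1.040017 = 0.89062.
Radicand: p̂(1−p̂)/n + z²/(4n²) = 0.000885010 + 0.000104210 = 0.000989220.
Half-width = z·√(radicand)/denom = 1.960·0.031452/1.040017 = 0.05927.
CI: 0.89062 ± 0.05927 = (0.8313, 0.9499).

(0.8313, 0.9499)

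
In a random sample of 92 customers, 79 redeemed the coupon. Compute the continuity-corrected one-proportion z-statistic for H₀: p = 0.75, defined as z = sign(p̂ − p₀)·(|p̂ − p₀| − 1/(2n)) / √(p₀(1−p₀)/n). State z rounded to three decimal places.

With x = 79 successes in n = 92, p̂ = 0.85870. p̂ − p₀ = 0.108696.
Continuity correction 1/(2n) = 1/184 = 0.005435.
Corrected numerator: |0.108696| − 0.005435 = 0.103261.
SE₀ = √(0.75·0.25/92) = 0.045145.
z = (+)0.103261/0.045145 = 2.287.

z = 2.287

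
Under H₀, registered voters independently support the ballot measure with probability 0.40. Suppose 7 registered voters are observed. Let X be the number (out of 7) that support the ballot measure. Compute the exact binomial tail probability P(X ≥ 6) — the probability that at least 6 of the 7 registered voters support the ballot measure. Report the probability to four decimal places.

X ~ Binomial(n=7, p=0.40).
P(X ≥ 6) = C(7,6)·0.40^6·0.60^1 + C(7,7)·0.40^7·0.60^0.
= 0.017203 + 0.001638 = 0.0188.

P = 0.0188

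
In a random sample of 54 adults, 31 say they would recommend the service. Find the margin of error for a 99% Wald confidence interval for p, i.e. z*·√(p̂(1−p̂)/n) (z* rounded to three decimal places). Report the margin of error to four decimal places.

With x = 31 successes in n = 54, p̂ = 0.57407.
Standard error of p̂: √(0.244513/54) = √0.004528019 = 0.067291.
z* = 2.576 at the 99% level.
Margin of error = z*·SE = 2.576 × 0.067291 = 0.1733.

ME = 0.1733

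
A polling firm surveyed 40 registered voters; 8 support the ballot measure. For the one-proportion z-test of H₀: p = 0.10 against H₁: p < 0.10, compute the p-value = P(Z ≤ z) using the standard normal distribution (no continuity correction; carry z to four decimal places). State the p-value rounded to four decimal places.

p̂ = 8/40 = 0.20000.
Null standard error: √(0.10·0.90/40) = √0.002250000 = 0.047434.
z = (p̂ − p₀)/SE = (8/40 − 0.10)/0.047434 ≈ 2.1082.
From the standard normal, P(Z ≤ z) = 0.9825.

p-value = 0.9825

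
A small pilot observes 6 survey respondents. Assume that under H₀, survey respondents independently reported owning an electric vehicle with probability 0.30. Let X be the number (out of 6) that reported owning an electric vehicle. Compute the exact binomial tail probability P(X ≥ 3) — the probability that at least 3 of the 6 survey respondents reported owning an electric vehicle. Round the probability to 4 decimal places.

X ~ Binomial(n=6, p=0.30).
P(X ≥ 3) = C(6,3)·0.30^3·0.70^3 + C(6,4)·0.30^4·0.70^2 + C(6,5)·0.30^5·0.70^1 + C(6,6)·0.30^6·0.70^0.
= 0.185220 + 0.059535 + 0.010206 + 0.000729 = 0.2557.

P = 0.2557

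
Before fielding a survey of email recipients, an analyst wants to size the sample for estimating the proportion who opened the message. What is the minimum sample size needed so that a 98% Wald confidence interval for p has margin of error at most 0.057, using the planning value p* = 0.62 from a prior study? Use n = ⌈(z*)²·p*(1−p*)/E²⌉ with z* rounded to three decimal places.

n = 393

For 98% confidence, z* = 2.326.
p*(1−p*) = 0.62·0.38 = 0.2356.
(z*)²·p*(1−p*)/E² = 5.410276·0.2356/0.003249 = 392.324.
⌈392.324⌉ = 393.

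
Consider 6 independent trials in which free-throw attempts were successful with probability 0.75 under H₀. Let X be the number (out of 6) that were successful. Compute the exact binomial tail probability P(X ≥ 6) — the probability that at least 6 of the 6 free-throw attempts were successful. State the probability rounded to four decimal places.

X is binomial with n = 6 and p = 0.75.
P(X ≥ 6) = C(6,6)·0.75^6·0.25^0.
= 0.177979 = 0.1780.

P = 0.1780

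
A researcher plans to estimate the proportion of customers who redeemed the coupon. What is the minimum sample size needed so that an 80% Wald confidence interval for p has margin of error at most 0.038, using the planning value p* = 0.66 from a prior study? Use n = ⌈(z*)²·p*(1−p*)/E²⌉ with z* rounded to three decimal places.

z* = 1.282 at the 80% level.
p*(1−p*) = 0.2244.
(z*)²·p*(1−p*)/E² = 1.643524·0.2244/0.001444 = 255.406.
Rounding up, n = 256.

n = 256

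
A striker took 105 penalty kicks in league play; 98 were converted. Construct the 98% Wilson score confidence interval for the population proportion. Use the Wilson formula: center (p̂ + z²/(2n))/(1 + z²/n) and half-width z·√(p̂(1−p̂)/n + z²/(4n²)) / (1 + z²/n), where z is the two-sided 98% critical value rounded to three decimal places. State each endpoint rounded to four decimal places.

p̂ = 98/105 = 0.93333; z = 2.326, so z² = 5.410276.
Denominator 1 + z²/n = 1 + 5.410276/105 = 1.051526.
Center = (0.93333 + 0.025763)/1.051526 = 0.91210.
Radicand: p̂(1−p̂)/n + z²/(4n²) = 0.000592593 + 0.000122682 = 0.000715275.
Half-width = z·√(radicand)/denom = 2.326·0.026745/1.051526 = 0.05916.
Interval: 0.91210 ± 0.05916 → (0.8529, 0.9713).

(0.8529, 0.9713)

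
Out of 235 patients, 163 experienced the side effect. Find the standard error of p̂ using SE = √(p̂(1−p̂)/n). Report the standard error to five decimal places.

The sample proportion is 163/235 = 0.69362.
p̂(1−p̂) = 0.212511.
Dividing by n and taking the root: √0.000904302 = 0.03007.

SE = 0.03007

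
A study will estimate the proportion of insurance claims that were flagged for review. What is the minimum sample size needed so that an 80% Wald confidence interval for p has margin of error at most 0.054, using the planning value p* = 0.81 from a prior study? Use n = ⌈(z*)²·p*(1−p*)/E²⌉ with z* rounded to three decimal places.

n = 87

For 80% confidence, z* = 1.282.
p*(1−p*) = 0.81·0.19 = 0.1539.
(z*)²·p*(1−p*)/E² = 1.643524·0.1539/0.002916 = 86.742.
⌈86.742⌉ = 87.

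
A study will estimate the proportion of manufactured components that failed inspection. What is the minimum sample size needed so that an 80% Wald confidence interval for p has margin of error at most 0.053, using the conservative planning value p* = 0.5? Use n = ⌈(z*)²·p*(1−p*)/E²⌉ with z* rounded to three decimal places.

z* = 1.282 at the 80% level.
p*(1−p*) = 0.2500.
(z*)²·p*(1−p*)/E² = 1.643524·0.2500/0.002809 = 146.273.
⌈146.273⌉ = 147.

n = 147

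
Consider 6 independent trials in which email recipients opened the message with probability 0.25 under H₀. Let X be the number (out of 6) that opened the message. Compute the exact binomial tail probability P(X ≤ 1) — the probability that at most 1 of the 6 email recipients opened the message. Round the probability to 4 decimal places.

P = 0.5339

X is binomial with n = 6 and p = 0.25.
P(X ≤ 1) = C(6,0)·0.25^0·0.75^6 + C(6,1)·0.25^1·0.75^5.
= 0.177979 + 0.355957 = 0.5339.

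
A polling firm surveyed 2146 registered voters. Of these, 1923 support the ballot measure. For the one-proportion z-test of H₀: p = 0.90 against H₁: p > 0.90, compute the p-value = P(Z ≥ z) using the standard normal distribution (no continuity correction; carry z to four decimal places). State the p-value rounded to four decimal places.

p-value = 0.7272

With x = 1923 successes in n = 2146, p̂ = 0.89609.
SE₀ = √(0.90·0.10/2146) = 0.006476.
z = (p̂ − p₀)/SE = (1923/2146 − 0.90)/0.006476 ≈ -0.6044.
p-value = P(Z ≥ z) with z = -0.6044 → 0.7272.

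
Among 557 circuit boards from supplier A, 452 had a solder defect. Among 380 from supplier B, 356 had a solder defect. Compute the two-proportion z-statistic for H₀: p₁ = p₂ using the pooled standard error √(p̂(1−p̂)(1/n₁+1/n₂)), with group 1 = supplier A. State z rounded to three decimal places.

Sample proportions: p̂₁ = 452/557 = 0.81149 and p̂₂ = 356/380 = 0.93684.
Pooling: p̂ = 808/937 = 0.86233.
Pooled SE = √[0.1187195·0.00442691] ≈ 0.022925.
z = -0.12535/0.022925 = -5.468.

z = -5.468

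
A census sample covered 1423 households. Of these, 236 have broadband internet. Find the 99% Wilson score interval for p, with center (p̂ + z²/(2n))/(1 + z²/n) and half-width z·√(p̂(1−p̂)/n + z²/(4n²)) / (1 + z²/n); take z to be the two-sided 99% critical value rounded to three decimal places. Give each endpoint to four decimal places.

(0.1420, 0.1928)

p̂ = 236/1423 = 0.16585; z = 2.576, so z² = 6.635776.
Denominator 1 + z²/n = 1 + 6.635776/1423 = 1.004663.
Center = (0.16585 + 0.002332)/1.004663 = 0.16740.
Radicand: p̂(1−p̂)/n + z²/(4n²) = 0.000097218 + 0.000000819 = 0.000098037.
Half-width = z·√(radicand)/denom = 2.576·0.009901/1.004663 = 0.02539.
CI: 0.16740 ± 0.02539 = (0.1420, 0.1928).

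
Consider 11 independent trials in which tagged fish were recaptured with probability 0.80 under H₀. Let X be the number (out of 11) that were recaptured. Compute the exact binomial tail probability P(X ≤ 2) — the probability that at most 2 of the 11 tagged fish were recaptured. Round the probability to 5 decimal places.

X is binomial with n = 11 and p = 0.80.
P(X ≤ 2) = C(11,0)·0.80^0·0.20^11 + C(11,1)·0.80^1·0.20^10 + C(11,2)·0.80^2·0.20^9.
= 0.000000 + 0.000001 + 0.000018 = 0.00002.

P = 0.00002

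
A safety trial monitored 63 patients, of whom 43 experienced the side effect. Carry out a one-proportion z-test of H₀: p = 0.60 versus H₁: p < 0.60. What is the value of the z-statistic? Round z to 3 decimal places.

z = 1.337

The sample proportion is 43/63 = 0.68254.
Under H₀, SE = √(p₀(1−p₀)/n) = √(0.60·0.40/63) = √0.003809524 = 0.061721.
z = (0.68254 − 0.60)/0.061721 = 0.08254/0.061721 = 1.337.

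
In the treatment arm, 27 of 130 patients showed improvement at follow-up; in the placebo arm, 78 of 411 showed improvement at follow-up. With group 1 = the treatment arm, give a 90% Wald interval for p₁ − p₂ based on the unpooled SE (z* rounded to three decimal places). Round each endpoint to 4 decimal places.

(-0.0487, 0.0845)

p̂₁ = 0.20769, p̂₂ = 0.18978, so the observed difference is 0.01791.
SE = √(0.001265817 + 0.000374122) = √0.001639939 = 0.040496.
z* = 1.645 at the 90% level. Margin of error = 0.06662.
Interval: 0.01791 ± 0.06662 → (-0.0487, 0.0845).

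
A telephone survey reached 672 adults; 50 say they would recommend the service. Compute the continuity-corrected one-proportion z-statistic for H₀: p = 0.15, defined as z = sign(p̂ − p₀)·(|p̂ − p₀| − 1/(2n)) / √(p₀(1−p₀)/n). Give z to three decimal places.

z = -5.434

With x = 50 successes in n = 672, p̂ = 0.07440. p̂ − p₀ = -0.075595.
1/(2n) = 0.000744.
Corrected numerator: |-0.075595| − 0.000744 = 0.074851.
SE₀ = √(0.15·0.85/672) = 0.013774.
z = −0.074851/0.013774 = -5.434.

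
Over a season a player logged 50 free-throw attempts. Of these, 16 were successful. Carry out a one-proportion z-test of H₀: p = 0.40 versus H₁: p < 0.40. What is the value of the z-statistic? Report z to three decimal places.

The sample proportion is 16/50 = 0.32000.
Null standard error: √(0.40·0.60/50) = √0.004800000 = 0.069282.
z = (0.32000 − 0.40)/0.069282 = -0.08000/0.069282 = -1.155.

z = -1.155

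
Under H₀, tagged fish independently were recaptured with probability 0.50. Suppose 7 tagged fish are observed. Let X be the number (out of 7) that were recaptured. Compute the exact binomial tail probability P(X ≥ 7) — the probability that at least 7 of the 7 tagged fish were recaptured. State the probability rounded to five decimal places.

P = 0.00781

X is binomial with n = 7 and p = 0.50.
P(X ≥ 7) = C(7,7)·0.50^7·0.50^0.
= 0.007812 = 0.00781.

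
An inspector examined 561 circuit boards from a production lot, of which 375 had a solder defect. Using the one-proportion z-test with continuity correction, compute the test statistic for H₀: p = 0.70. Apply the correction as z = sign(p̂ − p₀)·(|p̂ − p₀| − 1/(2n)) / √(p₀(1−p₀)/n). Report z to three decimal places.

With x = 375 successes in n = 561, p̂ = 0.66845. p̂ − p₀ = -0.031551.
Continuity correction 1/(2n) = 1/1122 = 0.000891.
Corrected numerator: |-0.031551| − 0.000891 = 0.030660.
Null standard error: √(0.70·0.30/561) = √0.000374332 = 0.019348.
z = −0.030660/0.019348 = -1.585.

z = -1.585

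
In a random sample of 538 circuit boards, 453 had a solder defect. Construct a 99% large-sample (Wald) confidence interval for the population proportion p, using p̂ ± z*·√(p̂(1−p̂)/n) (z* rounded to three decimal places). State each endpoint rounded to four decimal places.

(0.8015, 0.8825)

The sample proportion is 453/538 = 0.84201.
Standard error of p̂: √(0.133031/538) = √0.000247269 = 0.015725.
For 99% confidence, z* = 2.576.
Margin = 2.576·0.015725 = 0.04051.
Interval: 0.84201 ± 0.04051 → (0.8015, 0.8825).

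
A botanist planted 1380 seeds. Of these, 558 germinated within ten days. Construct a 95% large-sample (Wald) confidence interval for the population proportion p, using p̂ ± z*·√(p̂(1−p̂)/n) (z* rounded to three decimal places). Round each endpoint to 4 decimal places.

Sample proportion p̂ = 558/1380 = 0.40435.
SE = √(p̂(1−p̂)/n) = √(0.240851/1380) = 0.013211.
For 95% confidence, z* = 1.960.
Margin of error: 1.960 × 0.013211 = 0.02589.
So the interval runs from 0.3785 to 0.4302.

(0.3785, 0.4302)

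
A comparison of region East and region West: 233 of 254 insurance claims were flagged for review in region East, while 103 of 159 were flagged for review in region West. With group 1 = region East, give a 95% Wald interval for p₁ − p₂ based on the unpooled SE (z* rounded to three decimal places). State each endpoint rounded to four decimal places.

p̂₁ = 233/254 = 0.91732, p̂₂ = 103/159 = 0.64780; p̂₁ − p̂₂ = 0.26952.
SE = √(0.000298589 + 0.001434940) = √0.001733529 = 0.041636.
The 95% critical value is z* = 1.960. Margin of error = 0.08161.
CI: 0.26952 ± 0.08161 = (0.1879, 0.3511).

(0.1879, 0.3511)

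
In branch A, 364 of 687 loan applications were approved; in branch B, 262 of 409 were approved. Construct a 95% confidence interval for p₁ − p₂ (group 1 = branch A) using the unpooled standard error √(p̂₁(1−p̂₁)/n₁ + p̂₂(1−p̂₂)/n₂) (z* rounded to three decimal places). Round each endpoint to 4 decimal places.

p̂₁ = 364/687 = 0.52984, p̂₂ = 262/409 = 0.64059; p̂₁ − p̂₂ = -0.11075.
SE = √(0.000362605 + 0.000562923) = √0.000925528 = 0.030422.
The 95% critical value is z* = 1.960. Margin of error = 0.05963.
Interval: -0.11075 ± 0.05963 → (-0.1704, -0.0511).

(-0.1704, -0.0511)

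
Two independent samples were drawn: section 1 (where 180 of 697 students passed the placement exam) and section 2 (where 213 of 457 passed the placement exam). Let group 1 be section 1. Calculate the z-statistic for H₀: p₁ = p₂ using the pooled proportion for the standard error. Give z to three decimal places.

z = -7.286

p̂₁ = 180/697 = 0.25825, p̂₂ = 213/457 = 0.46608.
Pooled p̂ = (180+213)/(697+457) = 393/1154 = 0.34055.
SE = √[p̂(1−p̂)(1/n₁+1/n₂)] = √[0.34055·0.65945·(1/697+1/457)] ≈ 0.028524.
z = -0.20783/0.028524 = -7.286.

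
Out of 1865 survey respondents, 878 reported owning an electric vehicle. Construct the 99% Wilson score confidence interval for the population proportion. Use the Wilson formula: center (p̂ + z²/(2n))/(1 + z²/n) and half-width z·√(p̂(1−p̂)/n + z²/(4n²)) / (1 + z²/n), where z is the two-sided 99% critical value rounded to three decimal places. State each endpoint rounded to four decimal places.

Here p̂ = 878/1865 = 0.47078 and z = 2.576 (z² = 6.635776).
Denominator 1 + z²/n = 1 + 6.635776/1865 = 1.003558.
Adjusted center: (0.47078 + z²/(2n))/1.003558 = 0.47088.
Radicand: p̂(1−p̂)/n + z²/(4n²) = 0.000133590 + 0.000000477 = 0.000134067.
Half-width = 2.576·√0.000134067/1.003558 = 0.02972.
CI: 0.47088 ± 0.02972 = (0.4412, 0.5006).

(0.4412, 0.5006)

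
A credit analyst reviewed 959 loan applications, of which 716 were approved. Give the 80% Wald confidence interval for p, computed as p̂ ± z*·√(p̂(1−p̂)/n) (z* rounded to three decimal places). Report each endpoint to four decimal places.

With x = 716 successes in n = 959, p̂ = 0.74661.
Standard error of p̂: √(0.189183/959) = √0.000197271 = 0.014045.
z* = 1.282 at the 80% level.
Margin = 1.282·0.014045 = 0.01801.
So the interval runs from 0.7286 to 0.7646.

(0.7286, 0.7646)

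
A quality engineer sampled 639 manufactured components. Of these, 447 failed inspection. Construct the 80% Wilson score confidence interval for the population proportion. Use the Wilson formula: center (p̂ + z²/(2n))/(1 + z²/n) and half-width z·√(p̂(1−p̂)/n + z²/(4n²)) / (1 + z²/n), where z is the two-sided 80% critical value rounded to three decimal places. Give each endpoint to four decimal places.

(0.6758, 0.7222)

Here p̂ = 447/639 = 0.69953 and z = 1.282 (z² = 1.643524).
1 + z²/n = 1.002572.
Adjusted center: (0.69953 + z²/(2n))/1.002572 = 0.69902.
Radicand: p̂(1−p̂)/n + z²/(4n²) = 0.000328932 + 0.000001006 = 0.000329938.
Half-width = 1.282·√0.000329938/1.002572 = 0.02323.
CI: 0.69902 ± 0.02323 = (0.6758, 0.7222).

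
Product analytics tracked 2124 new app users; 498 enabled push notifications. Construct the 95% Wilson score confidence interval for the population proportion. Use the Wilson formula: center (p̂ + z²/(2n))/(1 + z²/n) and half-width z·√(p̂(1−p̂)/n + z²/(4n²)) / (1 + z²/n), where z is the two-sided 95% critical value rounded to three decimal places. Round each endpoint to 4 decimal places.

p̂ = 498/2124 = 0.23446; z = 1.960, so z² = 3.841600.
Denominator 1 + z²/n = 1 + 3.841600/2124 = 1.001809.
Adjusted center: (0.23446 + z²/(2n))/1.001809 = 0.23494.
Radicand: p̂(1−p̂)/n + z²/(4n²) = 0.000084506 + 0.000000213 = 0.000084719.
Half-width = z·√(radicand)/denom = 1.960·0.009204/1.001809 = 0.01801.
Interval: 0.23494 ± 0.01801 → (0.2169, 0.2530).

(0.2169, 0.2530)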